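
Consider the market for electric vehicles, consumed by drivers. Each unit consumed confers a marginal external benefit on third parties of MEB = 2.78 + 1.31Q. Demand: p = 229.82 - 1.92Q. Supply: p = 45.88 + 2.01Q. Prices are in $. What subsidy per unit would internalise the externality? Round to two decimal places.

subsidy = $96.14 per unit

Social marginal benefit = demand + MEB = 232.60 - 0.61Q.
Set SMB = MC: 232.60 - 0.61Q = 45.88 + 2.01Q → Q* = 71.2672.
The Pigouvian subsidy equals MEB at Q*: 2.78 + 1.31×71.2672 = 96.1400.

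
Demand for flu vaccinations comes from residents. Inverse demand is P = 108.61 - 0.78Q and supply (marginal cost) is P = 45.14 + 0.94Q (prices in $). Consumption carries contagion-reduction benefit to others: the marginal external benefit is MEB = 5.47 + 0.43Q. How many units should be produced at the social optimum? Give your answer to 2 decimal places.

Q* = 53.44

Social marginal benefit = demand + MEB = 114.08 - 0.35Q.
Set SMB = MC: 114.08 - 0.35Q = 45.14 + 0.94Q → Q* = 53.4419.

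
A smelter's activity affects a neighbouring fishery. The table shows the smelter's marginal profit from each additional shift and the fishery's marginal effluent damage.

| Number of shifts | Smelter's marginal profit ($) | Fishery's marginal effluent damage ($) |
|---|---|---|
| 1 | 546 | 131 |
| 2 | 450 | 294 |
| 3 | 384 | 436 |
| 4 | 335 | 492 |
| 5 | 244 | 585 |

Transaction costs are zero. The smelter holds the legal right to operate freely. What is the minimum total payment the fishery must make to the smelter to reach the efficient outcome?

$963

Left alone the smelter would choose level 5 (marginal profit stays positive).
Efficient level: k* = 2 (marginal profit ≥ marginal effluent damage through 2).
The fishery must at least cover the smelter's forgone profit from cutting 5→2: 384 + 335 + 244 = 963.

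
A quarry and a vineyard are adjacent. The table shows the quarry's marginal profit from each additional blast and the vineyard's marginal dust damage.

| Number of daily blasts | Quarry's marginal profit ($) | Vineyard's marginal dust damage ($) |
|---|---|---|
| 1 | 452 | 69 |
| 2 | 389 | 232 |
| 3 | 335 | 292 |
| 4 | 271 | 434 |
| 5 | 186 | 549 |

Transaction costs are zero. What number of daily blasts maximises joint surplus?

3

Bargaining reaches the level where marginal profit last exceeds marginal dust damage.
That holds through level 3 (335 ≥ 292) but not at 4 (271 < 434).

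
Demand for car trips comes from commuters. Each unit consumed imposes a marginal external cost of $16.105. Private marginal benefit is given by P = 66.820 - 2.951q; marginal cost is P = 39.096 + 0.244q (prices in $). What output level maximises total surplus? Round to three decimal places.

q* = 3.637

Social marginal benefit = demand − MEC = 50.715 - 2.951q.
Set SMB = MC: 50.715 - 2.951q = 39.096 + 0.244q → q* = 3.6366.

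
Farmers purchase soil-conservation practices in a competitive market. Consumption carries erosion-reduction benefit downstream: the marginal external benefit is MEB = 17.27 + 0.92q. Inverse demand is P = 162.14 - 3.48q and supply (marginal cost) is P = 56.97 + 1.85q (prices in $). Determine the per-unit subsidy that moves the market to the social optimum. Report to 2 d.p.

subsidy = $42.81 per unit

Social marginal benefit = demand + MEB = 179.41 - 2.56q.
Set SMB = MC: 179.41 - 2.56q = 56.97 + 1.85q → q* = 27.7642.
The Pigouvian subsidy equals MEB at q*: 17.27 + 0.92×27.7642 = 42.8131.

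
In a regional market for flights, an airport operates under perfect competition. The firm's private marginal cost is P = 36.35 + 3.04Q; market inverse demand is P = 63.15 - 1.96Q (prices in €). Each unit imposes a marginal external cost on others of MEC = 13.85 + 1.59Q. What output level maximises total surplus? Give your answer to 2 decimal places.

Q* = 1.97

Social marginal cost = private MC + MEC = 50.20 + 4.63Q.
Set SMC = demand: 50.20 + 4.63Q = 63.15 - 1.96Q → Q* = 1.9651.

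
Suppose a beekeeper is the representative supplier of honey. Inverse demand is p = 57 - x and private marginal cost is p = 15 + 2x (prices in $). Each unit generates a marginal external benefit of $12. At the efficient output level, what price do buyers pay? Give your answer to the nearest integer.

Social marginal cost = private MC − MEB = 3 + 2x.
Set SMC = demand: 3 + 2x = 57 - x → x* = 18.0000.
Consumer price on the demand curve at x*: 57 − 1×18.0000 = 39.0000.

P = $39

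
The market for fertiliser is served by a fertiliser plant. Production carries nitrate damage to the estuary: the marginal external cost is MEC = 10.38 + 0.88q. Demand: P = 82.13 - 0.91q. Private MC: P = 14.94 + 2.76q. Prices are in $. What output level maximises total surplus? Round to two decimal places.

Social marginal cost = private MC + MEC = 25.32 + 3.64q.
Set SMC = demand: 25.32 + 3.64q = 82.13 - 0.91q → q* = 12.4857.

q* = 12.49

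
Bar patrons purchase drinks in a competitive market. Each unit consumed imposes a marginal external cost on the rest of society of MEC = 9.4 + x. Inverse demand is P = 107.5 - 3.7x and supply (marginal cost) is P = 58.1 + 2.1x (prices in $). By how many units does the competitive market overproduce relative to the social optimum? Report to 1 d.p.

2.6 units

Market equilibrium (private): 58.1 + 2.1x = 107.5 - 3.7x → x_m = 8.5172.
Social marginal benefit = demand − MEC = 98.1 - 4.7x.
Set SMB = MC: 98.1 - 4.7x = 58.1 + 2.1x → x* = 5.8824.
Gap = |8.5172 − 5.8824| = 2.6348.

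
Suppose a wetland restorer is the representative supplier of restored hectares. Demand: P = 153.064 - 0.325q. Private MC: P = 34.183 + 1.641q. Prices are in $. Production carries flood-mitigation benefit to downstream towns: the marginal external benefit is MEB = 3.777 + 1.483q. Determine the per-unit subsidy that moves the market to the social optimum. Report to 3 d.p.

Social marginal cost = private MC − MEB = 30.406 + 0.158q.
Set SMC = demand: 30.406 + 0.158q = 153.064 - 0.325q → q* = 253.9503.
The Pigouvian subsidy equals MEB at q*: 3.777 + 1.483×253.9503 = 380.3853.

subsidy = $380.385 per unit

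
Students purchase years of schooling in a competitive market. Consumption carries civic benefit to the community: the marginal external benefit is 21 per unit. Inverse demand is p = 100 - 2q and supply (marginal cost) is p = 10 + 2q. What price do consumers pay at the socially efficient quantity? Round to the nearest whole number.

Social marginal benefit = demand + MEB = 121 - 2q.
Set SMB = MC: 121 - 2q = 10 + 2q → q* = 27.7500.
Consumer price on the demand curve at q*: 100 − 2×27.7500 = 44.5000.

P = 45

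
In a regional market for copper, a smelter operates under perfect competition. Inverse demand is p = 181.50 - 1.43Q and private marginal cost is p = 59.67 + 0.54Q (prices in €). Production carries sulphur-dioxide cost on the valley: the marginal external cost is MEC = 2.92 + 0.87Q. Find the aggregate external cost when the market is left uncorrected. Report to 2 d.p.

€1844.24

Market equilibrium (private): 59.67 + 0.54Q = 181.50 - 1.43Q → Q_m = 61.8426.
Total external cost = ∫₀^{Q_m} (2.92 + 0.87Q) dQ = 2.92×61.8426 + ½×0.87×61.8426² = 1844.2410.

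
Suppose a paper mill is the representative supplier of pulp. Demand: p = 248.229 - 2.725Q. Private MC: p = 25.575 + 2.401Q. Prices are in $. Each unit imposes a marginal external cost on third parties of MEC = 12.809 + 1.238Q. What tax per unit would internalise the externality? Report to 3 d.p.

Social marginal cost = private MC + MEC = 38.384 + 3.639Q.
Set SMC = demand: 38.384 + 3.639Q = 248.229 - 2.725Q → Q* = 32.9738.
The Pigouvian tax equals MEC at Q*: 12.809 + 1.238×32.9738 = 53.6306.

tax = $53.631 per unit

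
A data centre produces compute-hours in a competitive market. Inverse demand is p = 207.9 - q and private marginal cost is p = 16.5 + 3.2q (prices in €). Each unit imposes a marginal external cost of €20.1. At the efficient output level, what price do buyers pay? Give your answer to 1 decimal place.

Social marginal cost = private MC + MEC = 36.6 + 3.2q.
Set SMC = demand: 36.6 + 3.2q = 207.9 - q → q* = 40.7857.
Consumer price on the demand curve at q*: 207.9 − 1.0×40.7857 = 167.1143.

P = €167.1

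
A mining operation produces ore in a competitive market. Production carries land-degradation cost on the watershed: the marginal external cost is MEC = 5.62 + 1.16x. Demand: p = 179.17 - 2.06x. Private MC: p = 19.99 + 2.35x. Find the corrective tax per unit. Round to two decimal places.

tax = 37.60 per unit

Social marginal cost = private MC + MEC = 25.61 + 3.51x.
Set SMC = demand: 25.61 + 3.51x = 179.17 - 2.06x → x* = 27.5691.
The Pigouvian tax equals MEC at x*: 5.62 + 1.16×27.5691 = 37.6002.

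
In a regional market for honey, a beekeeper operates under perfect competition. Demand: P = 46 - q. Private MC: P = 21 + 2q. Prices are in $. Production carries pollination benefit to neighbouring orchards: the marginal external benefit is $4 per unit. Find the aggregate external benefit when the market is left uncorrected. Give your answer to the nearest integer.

Market equilibrium (private): 21 + 2q = 46 - q → q_m = 8.3333.
Total external benefit = MEB × q_m = 4 × 8.3333 = 33.3332.

$33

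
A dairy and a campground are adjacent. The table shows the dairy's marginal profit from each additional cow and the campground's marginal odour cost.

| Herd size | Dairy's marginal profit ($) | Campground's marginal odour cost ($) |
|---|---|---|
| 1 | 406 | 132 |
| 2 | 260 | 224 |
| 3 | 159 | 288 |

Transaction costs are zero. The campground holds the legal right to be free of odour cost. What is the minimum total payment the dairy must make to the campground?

$356

Efficient level: marginal profit ≥ marginal odour cost through level 2, so k* = 2.
With the campground holding the right, the dairy must at least compensate total damage at k*: 132 + 224 = 356.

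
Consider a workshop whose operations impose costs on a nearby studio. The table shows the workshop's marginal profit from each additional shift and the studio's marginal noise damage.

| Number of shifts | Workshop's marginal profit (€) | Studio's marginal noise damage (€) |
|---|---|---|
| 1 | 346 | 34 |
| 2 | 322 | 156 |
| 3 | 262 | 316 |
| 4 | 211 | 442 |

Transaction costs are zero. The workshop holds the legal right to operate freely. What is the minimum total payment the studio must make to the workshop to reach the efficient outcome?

Left alone the workshop would choose level 4 (marginal profit stays positive).
Efficient level: k* = 2 (marginal profit ≥ marginal noise damage through 2).
The studio must at least cover the workshop's forgone profit from cutting 4→2: 262 + 211 = 473.

€473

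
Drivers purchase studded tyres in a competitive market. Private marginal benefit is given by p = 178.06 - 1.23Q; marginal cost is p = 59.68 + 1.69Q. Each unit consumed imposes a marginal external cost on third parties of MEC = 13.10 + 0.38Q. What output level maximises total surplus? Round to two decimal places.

Q* = 31.90

Social marginal benefit = demand − MEC = 164.96 - 1.61Q.
Set SMB = MC: 164.96 - 1.61Q = 59.68 + 1.69Q → Q* = 31.9030.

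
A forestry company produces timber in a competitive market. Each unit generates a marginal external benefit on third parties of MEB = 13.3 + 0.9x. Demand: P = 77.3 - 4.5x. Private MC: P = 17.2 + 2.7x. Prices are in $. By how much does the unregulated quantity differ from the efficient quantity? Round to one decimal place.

Market equilibrium (private): 17.2 + 2.7x = 77.3 - 4.5x → x_m = 8.3472.
Social marginal cost = private MC − MEB = 3.9 + 1.8x.
Set SMC = demand: 3.9 + 1.8x = 77.3 - 4.5x → x* = 11.6508.
Gap = |8.3472 − 11.6508| = 3.3036.

3.3 units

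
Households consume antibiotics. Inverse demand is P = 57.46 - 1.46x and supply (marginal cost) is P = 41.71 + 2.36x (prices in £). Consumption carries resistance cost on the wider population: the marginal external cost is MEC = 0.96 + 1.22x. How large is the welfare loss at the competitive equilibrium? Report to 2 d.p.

DWL = £3.56

Market equilibrium (private): 41.71 + 2.36x = 57.46 - 1.46x → x_m = 4.1230.
Social marginal benefit = demand − MEC = 56.50 - 2.68x.
Set SMB = MC: 56.50 - 2.68x = 41.71 + 2.36x → x* = 2.9345.
Between x* and x_m the wedge MC − SMB runs linearly from 0 to MEC(x_m), so the loss is a triangle.
DWL = ½ × 1.1885 × 5.9901 = 3.5596.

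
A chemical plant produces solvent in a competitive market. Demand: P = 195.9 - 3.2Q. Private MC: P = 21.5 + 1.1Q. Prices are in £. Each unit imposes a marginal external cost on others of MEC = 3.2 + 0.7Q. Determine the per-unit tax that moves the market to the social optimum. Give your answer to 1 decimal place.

Social marginal cost = private MC + MEC = 24.7 + 1.8Q.
Set SMC = demand: 24.7 + 1.8Q = 195.9 - 3.2Q → Q* = 34.2400.
The Pigouvian tax equals MEC at Q*: 3.2 + 0.7×34.2400 = 27.1680.

tax = £27.2 per unit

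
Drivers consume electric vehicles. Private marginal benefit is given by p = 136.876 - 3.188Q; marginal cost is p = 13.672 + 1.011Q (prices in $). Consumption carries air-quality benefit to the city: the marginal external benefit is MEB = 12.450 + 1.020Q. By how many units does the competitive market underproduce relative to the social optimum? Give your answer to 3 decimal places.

Market equilibrium (private): 13.672 + 1.011Q = 136.876 - 3.188Q → Q_m = 29.3413.
Social marginal benefit = demand + MEB = 149.326 - 2.168Q.
Set SMB = MC: 149.326 - 2.168Q = 13.672 + 1.011Q → Q* = 42.6719.
Gap = |29.3413 − 42.6719| = 13.3306.

13.331 units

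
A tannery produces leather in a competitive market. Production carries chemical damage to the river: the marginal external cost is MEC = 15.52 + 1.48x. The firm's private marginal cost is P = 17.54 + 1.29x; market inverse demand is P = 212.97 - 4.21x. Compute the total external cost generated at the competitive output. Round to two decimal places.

Market equilibrium (private): 17.54 + 1.29x = 212.97 - 4.21x → x_m = 35.5327.
Total external cost = ∫₀^{x_m} (15.52 + 1.48x) dx = 15.52×35.5327 + ½×1.48×35.5327² = 1485.7714.

1485.77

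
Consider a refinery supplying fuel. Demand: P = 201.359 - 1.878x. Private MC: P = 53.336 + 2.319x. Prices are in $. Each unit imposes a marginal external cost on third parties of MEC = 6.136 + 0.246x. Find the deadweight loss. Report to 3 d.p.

Market equilibrium (private): 53.336 + 2.319x = 201.359 - 1.878x → x_m = 35.2688.
Social marginal cost = private MC + MEC = 59.472 + 2.565x.
Set SMC = demand: 59.472 + 2.565x = 201.359 - 1.878x → x* = 31.9350.
The welfare-loss triangle has base |x_m − x*| and height MEC(x_m) (the vertical gap between SMC and demand is zero at x* and MEC at x_m).
DWL = ½ × 3.3338 × 14.8121 = 24.6903.

DWL = $24.690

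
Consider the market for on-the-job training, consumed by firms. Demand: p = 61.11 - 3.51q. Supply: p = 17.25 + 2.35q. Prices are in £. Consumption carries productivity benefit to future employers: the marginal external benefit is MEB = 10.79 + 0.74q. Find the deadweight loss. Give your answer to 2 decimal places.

DWL = £26.04

Market equilibrium (private): 17.25 + 2.35q = 61.11 - 3.51q → q_m = 7.4846.
Social marginal benefit = demand + MEB = 71.90 - 2.77q.
Set SMB = MC: 71.90 - 2.77q = 17.25 + 2.35q → q* = 10.6738.
Height of the DWL triangle at q_m is SMB(q_m) − MC(q_m) = MEB(q_m) = 16.3286.
DWL = ½ × 3.1892 × 16.3286 = 26.0376.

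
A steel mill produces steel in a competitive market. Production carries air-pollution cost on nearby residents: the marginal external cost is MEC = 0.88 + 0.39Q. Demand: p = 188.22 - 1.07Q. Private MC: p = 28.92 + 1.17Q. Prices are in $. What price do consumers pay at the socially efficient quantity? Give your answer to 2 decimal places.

P = $123.77

Social marginal cost = private MC + MEC = 29.80 + 1.56Q.
Set SMC = demand: 29.80 + 1.56Q = 188.22 - 1.07Q → Q* = 60.2357.
Consumer price on the demand curve at Q*: 188.22 − 1.07×60.2357 = 123.7678.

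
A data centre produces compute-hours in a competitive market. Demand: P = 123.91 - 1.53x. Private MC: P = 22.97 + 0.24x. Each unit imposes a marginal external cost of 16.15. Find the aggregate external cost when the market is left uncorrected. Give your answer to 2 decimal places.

Market equilibrium (private): 22.97 + 0.24x = 123.91 - 1.53x → x_m = 57.0282.
Total external cost = MEC × x_m = 16.15 × 57.0282 = 921.0054.

921.01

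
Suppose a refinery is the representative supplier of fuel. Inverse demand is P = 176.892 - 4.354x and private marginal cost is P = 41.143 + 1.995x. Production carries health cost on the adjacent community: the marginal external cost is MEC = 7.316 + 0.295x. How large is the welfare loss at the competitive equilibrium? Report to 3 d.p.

DWL = 13.967

Market equilibrium (private): 41.143 + 1.995x = 176.892 - 4.354x → x_m = 21.3812.
Social marginal cost = private MC + MEC = 48.459 + 2.290x.
Set SMC = demand: 48.459 + 2.290x = 176.892 - 4.354x → x* = 19.3307.
The welfare-loss triangle has base |x_m − x*| and height MEC(x_m) (the vertical gap between SMC and demand is zero at x* and MEC at x_m).
DWL = ½ × 2.0505 × 13.6234 = 13.9674.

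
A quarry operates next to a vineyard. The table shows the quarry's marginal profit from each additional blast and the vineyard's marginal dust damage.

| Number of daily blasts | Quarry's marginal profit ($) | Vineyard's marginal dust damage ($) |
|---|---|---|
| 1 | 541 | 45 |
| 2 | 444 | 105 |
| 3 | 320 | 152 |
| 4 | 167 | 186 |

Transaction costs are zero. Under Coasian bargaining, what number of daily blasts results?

3

Bargaining reaches the level where marginal profit last exceeds marginal dust damage.
That holds through level 3 (320 ≥ 152) but not at 4 (167 < 186).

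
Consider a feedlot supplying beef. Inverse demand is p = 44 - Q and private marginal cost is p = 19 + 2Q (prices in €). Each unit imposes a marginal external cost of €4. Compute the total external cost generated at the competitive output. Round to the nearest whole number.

Market equilibrium (private): 19 + 2Q = 44 - Q → Q_m = 8.3333.
Total external cost = MEC × Q_m = 4 × 8.3333 = 33.3332.

€33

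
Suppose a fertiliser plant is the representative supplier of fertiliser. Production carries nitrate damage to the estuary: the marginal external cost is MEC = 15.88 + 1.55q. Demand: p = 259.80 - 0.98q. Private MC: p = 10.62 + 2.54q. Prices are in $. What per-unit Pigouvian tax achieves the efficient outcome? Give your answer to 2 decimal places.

Social marginal cost = private MC + MEC = 26.50 + 4.09q.
Set SMC = demand: 26.50 + 4.09q = 259.80 - 0.98q → q* = 46.0158.
The Pigouvian tax equals MEC at q*: 15.88 + 1.55×46.0158 = 87.2045.

tax = $87.20 per unit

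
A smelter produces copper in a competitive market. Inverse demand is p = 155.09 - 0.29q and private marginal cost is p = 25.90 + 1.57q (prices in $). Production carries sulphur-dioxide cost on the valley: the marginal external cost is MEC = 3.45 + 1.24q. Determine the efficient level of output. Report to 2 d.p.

Social marginal cost = private MC + MEC = 29.35 + 2.81q.
Set SMC = demand: 29.35 + 2.81q = 155.09 - 0.29q → q* = 40.5613.

q* = 40.56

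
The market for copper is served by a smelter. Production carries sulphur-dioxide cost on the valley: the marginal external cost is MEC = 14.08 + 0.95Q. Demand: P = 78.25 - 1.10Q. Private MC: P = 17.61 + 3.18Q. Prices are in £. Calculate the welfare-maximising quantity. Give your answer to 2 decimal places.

Social marginal cost = private MC + MEC = 31.69 + 4.13Q.
Set SMC = demand: 31.69 + 4.13Q = 78.25 - 1.10Q → Q* = 8.9025.

Q* = 8.90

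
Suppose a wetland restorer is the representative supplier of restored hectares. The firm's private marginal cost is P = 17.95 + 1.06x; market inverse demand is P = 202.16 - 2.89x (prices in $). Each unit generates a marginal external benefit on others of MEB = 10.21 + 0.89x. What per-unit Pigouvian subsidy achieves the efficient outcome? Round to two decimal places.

subsidy = $66.76 per unit

Social marginal cost = private MC − MEB = 7.74 + 0.17x.
Set SMC = demand: 7.74 + 0.17x = 202.16 - 2.89x → x* = 63.5359.
The Pigouvian subsidy equals MEB at x*: 10.21 + 0.89×63.5359 = 66.7570.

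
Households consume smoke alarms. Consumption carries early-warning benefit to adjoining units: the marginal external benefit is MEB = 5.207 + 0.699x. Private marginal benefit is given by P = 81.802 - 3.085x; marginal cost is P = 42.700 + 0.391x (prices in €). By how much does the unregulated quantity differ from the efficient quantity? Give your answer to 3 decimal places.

Market equilibrium (private): 42.700 + 0.391x = 81.802 - 3.085x → x_m = 11.2491.
Social marginal benefit = demand + MEB = 87.009 - 2.386x.
Set SMB = MC: 87.009 - 2.386x = 42.700 + 0.391x → x* = 15.9557.
Gap = |11.2491 − 15.9557| = 4.7066.

4.707 units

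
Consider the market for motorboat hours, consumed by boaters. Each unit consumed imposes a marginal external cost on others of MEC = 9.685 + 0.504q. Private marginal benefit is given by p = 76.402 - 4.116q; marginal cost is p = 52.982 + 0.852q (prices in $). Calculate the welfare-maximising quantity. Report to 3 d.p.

Social marginal benefit = demand − MEC = 66.717 - 4.620q.
Set SMB = MC: 66.717 - 4.620q = 52.982 + 0.852q → q* = 2.5101.

q* = 2.510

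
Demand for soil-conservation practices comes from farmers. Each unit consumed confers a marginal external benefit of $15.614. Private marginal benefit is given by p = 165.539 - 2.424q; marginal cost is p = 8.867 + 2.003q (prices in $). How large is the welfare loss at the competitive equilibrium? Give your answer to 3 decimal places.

DWL = $27.535

Market equilibrium (private): 8.867 + 2.003q = 165.539 - 2.424q → q_m = 35.3901.
Social marginal benefit = demand + MEB = 181.153 - 2.424q.
Set SMB = MC: 181.153 - 2.424q = 8.867 + 2.003q → q* = 38.9171.
Between q* and q_m the wedge SMB − MC runs linearly from 0 to MEB(q_m), so the loss is a triangle.
DWL = ½ × 3.5270 × 15.6140 = 27.5353.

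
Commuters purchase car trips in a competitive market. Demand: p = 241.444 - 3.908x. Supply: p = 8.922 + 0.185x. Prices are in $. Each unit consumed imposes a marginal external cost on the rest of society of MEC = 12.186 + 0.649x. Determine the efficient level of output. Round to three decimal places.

x* = 46.465

Social marginal benefit = demand − MEC = 229.258 - 4.557x.
Set SMB = MC: 229.258 - 4.557x = 8.922 + 0.185x → x* = 46.4648.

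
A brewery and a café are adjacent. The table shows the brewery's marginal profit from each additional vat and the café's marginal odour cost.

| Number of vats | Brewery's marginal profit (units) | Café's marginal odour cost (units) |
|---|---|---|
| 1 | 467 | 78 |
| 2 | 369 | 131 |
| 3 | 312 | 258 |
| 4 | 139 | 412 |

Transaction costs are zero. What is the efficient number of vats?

3

Bargaining reaches the level where marginal profit last exceeds marginal odour cost.
That holds through level 3 (312 ≥ 258) but not at 4 (139 < 412).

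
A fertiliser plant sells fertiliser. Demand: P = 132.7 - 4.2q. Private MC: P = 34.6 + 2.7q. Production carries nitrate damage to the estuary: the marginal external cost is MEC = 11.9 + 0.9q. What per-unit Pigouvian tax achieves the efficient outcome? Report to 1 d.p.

tax = 21.8 per unit

Social marginal cost = private MC + MEC = 46.5 + 3.6q.
Set SMC = demand: 46.5 + 3.6q = 132.7 - 4.2q → q* = 11.0513.
The Pigouvian tax equals MEC at q*: 11.9 + 0.9×11.0513 = 21.8462.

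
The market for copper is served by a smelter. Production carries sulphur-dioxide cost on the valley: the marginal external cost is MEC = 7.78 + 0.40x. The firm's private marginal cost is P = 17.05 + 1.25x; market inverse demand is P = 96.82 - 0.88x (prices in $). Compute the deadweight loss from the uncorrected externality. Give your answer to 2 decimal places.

Market equilibrium (private): 17.05 + 1.25x = 96.82 - 0.88x → x_m = 37.4507.
Social marginal cost = private MC + MEC = 24.83 + 1.65x.
Set SMC = demand: 24.83 + 1.65x = 96.82 - 0.88x → x* = 28.4545.
The loss is the area between SMC and demand from x* to x_m; with linear curves that's a triangle of height MEC(x_m).
DWL = ½ × 8.9962 × 22.7603 = 102.3781.

DWL = $102.38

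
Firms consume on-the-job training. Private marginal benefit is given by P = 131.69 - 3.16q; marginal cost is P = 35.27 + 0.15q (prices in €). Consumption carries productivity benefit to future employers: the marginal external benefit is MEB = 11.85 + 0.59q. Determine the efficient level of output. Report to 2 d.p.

q* = 39.81

Social marginal benefit = demand + MEB = 143.54 - 2.57q.
Set SMB = MC: 143.54 - 2.57q = 35.27 + 0.15q → q* = 39.8051.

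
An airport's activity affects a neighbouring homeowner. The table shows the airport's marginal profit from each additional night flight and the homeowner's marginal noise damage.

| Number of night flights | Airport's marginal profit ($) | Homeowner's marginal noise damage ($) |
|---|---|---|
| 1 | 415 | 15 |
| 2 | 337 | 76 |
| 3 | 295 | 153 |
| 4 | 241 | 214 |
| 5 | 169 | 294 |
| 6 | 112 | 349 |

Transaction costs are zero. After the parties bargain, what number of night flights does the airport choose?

Bargaining reaches the level where marginal profit last exceeds marginal noise damage.
That holds through level 4 (241 ≥ 214) but not at 5 (169 < 294).

4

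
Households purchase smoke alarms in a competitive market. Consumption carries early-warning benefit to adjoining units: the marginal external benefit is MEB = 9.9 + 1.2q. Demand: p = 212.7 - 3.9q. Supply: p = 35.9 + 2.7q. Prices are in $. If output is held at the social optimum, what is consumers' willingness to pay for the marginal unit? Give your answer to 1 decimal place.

Social marginal benefit = demand + MEB = 222.6 - 2.7q.
Set SMB = MC: 222.6 - 2.7q = 35.9 + 2.7q → q* = 34.5741.
Consumer price on the demand curve at q*: 212.7 − 3.9×34.5741 = 77.8610.

P = $77.9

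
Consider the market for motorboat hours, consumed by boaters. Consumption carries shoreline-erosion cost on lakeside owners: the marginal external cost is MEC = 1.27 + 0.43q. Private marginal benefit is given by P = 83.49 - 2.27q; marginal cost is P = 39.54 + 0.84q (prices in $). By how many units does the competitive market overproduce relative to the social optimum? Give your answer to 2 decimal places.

2.08 units

Market equilibrium (private): 39.54 + 0.84q = 83.49 - 2.27q → q_m = 14.1318.
Social marginal benefit = demand − MEC = 82.22 - 2.70q.
Set SMB = MC: 82.22 - 2.70q = 39.54 + 0.84q → q* = 12.0565.
Gap = |14.1318 − 12.0565| = 2.0753.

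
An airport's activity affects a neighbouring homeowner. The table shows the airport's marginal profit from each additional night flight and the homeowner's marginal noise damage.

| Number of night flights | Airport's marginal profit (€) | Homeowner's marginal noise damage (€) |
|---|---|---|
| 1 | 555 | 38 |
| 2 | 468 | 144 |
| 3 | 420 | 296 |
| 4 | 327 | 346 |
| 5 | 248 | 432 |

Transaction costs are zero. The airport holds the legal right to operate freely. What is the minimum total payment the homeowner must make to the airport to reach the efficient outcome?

Left alone the airport would choose level 5 (marginal profit stays positive).
Efficient level: k* = 3 (marginal profit ≥ marginal noise damage through 3).
The homeowner must at least cover the airport's forgone profit from cutting 5→3: 327 + 248 = 575.

€575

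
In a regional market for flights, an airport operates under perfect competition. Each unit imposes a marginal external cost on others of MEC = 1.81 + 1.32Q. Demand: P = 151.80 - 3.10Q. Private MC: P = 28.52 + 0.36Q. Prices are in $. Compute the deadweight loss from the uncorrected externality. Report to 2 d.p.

DWL = $249.53

Market equilibrium (private): 28.52 + 0.36Q = 151.80 - 3.10Q → Q_m = 35.6301.
Social marginal cost = private MC + MEC = 30.33 + 1.68Q.
Set SMC = demand: 30.33 + 1.68Q = 151.80 - 3.10Q → Q* = 25.4121.
The welfare-loss triangle has base |Q_m − Q*| and height MEC(Q_m) (the vertical gap between SMC and demand is zero at Q* and MEC at Q_m).
DWL = ½ × 10.2180 × 48.8417 = 249.5322.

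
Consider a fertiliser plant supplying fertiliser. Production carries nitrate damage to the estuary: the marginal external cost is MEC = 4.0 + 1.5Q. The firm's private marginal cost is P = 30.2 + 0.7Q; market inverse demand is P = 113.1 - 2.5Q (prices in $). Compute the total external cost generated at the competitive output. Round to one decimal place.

$607.0

Market equilibrium (private): 30.2 + 0.7Q = 113.1 - 2.5Q → Q_m = 25.9063.
Total external cost = ∫₀^{Q_m} (4.0 + 1.5Q) dQ = 4.0×25.9063 + ½×1.5×25.9063² = 606.9775.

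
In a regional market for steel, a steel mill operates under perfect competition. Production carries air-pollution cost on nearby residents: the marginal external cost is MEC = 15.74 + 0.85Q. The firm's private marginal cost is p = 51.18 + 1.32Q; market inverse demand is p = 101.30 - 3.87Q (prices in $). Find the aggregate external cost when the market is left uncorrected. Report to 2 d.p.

Market equilibrium (private): 51.18 + 1.32Q = 101.30 - 3.87Q → Q_m = 9.6570.
Total external cost = ∫₀^{Q_m} (15.74 + 0.85Q) dQ = 15.74×9.6570 + ½×0.85×9.6570² = 191.6357.

$191.64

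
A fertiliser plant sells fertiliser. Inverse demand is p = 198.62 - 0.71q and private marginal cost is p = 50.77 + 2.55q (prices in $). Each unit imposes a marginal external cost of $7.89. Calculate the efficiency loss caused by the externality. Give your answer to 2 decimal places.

DWL = $9.55

Market equilibrium (private): 50.77 + 2.55q = 198.62 - 0.71q → q_m = 45.3528.
Social marginal cost = private MC + MEC = 58.66 + 2.55q.
Set SMC = demand: 58.66 + 2.55q = 198.62 - 0.71q → q* = 42.9325.
Height of the DWL triangle at q_m is SMC(q_m) − demand(q_m) = MEC(q_m) = 7.8900.
DWL = ½ × 2.4203 × 7.8900 = 9.5481.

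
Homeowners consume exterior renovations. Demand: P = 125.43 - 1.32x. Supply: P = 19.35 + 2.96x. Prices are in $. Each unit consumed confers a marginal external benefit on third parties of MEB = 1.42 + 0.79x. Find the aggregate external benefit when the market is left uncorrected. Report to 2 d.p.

Market equilibrium (private): 19.35 + 2.96x = 125.43 - 1.32x → x_m = 24.7850.
Total external benefit = ∫₀^{x_m} (1.42 + 0.79x) dx = 1.42×24.7850 + ½×0.79×24.7850² = 277.8417.

$277.84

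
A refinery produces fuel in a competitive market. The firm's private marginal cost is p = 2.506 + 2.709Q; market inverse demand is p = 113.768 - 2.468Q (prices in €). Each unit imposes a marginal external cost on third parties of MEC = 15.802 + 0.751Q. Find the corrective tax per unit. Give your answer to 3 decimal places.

Social marginal cost = private MC + MEC = 18.308 + 3.460Q.
Set SMC = demand: 18.308 + 3.460Q = 113.768 - 2.468Q → Q* = 16.1032.
The Pigouvian tax equals MEC at Q*: 15.802 + 0.751×16.1032 = 27.8955.

tax = €27.896 per unit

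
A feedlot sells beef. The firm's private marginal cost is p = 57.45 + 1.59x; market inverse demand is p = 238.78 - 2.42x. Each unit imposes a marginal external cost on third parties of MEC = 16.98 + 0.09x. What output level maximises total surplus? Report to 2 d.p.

Social marginal cost = private MC + MEC = 74.43 + 1.68x.
Set SMC = demand: 74.43 + 1.68x = 238.78 - 2.42x → x* = 40.0854.

x* = 40.09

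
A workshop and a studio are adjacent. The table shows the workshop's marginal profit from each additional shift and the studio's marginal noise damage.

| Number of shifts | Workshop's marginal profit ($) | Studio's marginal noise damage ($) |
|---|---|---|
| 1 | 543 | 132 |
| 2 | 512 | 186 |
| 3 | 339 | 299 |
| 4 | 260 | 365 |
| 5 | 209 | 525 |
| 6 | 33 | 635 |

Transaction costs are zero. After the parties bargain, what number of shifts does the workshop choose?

Bargaining reaches the level where marginal profit last exceeds marginal noise damage.
That holds through level 3 (339 ≥ 299) but not at 4 (260 < 365).

3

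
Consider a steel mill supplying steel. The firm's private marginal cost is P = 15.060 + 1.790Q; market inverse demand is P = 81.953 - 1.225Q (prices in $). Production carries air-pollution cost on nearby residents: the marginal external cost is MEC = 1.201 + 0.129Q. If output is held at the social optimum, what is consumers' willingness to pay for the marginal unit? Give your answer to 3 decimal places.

Social marginal cost = private MC + MEC = 16.261 + 1.919Q.
Set SMC = demand: 16.261 + 1.919Q = 81.953 - 1.225Q → Q* = 20.8944.
Consumer price on the demand curve at Q*: 81.953 − 1.225×20.8944 = 56.3574.

P = $56.357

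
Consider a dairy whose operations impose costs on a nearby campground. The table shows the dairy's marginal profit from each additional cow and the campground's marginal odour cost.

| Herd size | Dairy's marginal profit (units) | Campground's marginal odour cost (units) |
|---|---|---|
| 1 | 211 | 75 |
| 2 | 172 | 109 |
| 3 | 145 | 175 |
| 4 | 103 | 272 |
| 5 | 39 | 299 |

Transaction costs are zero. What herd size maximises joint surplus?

Bargaining reaches the level where marginal profit last exceeds marginal odour cost.
That holds through level 2 (172 ≥ 109) but not at 3 (145 < 175).

2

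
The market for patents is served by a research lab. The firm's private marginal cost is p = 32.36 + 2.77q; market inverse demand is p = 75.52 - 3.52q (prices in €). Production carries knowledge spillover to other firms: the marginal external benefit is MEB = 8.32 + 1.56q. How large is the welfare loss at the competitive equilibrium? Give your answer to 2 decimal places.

DWL = €38.26

Market equilibrium (private): 32.36 + 2.77q = 75.52 - 3.52q → q_m = 6.8617.
Social marginal cost = private MC − MEB = 24.04 + 1.21q.
Set SMC = demand: 24.04 + 1.21q = 75.52 - 3.52q → q* = 10.8837.
The welfare-loss triangle has base |q_m − q*| and height MEB(q_m) (the vertical gap between SMC and demand is zero at q* and MEB at q_m).
DWL = ½ × 4.0220 × 19.0242 = 38.2577.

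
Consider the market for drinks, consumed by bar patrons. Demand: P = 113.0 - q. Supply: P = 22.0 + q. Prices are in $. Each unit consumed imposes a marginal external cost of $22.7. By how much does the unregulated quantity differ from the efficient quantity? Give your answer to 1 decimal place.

Market equilibrium (private): 22.0 + q = 113.0 - q → q_m = 45.5000.
Social marginal benefit = demand − MEC = 90.3 - q.
Set SMB = MC: 90.3 - q = 22.0 + q → q* = 34.1500.
Gap = |45.5000 − 34.1500| = 11.3500.

11.4 units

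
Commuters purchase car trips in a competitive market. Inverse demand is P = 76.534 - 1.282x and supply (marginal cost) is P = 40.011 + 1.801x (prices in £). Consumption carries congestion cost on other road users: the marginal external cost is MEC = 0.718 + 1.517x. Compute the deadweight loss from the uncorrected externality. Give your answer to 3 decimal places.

DWL = £37.966

Market equilibrium (private): 40.011 + 1.801x = 76.534 - 1.282x → x_m = 11.8466.
Social marginal benefit = demand − MEC = 75.816 - 2.799x.
Set SMB = MC: 75.816 - 2.799x = 40.011 + 1.801x → x* = 7.7837.
Height of the DWL triangle at x_m is MC(x_m) − SMB(x_m) = MEC(x_m) = 18.6893.
DWL = ½ × 4.0629 × 18.6893 = 37.9664.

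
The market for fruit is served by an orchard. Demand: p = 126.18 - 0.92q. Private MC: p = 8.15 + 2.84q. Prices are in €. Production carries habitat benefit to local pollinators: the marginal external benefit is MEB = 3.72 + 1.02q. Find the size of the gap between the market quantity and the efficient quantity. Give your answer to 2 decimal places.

13.04 units

Market equilibrium (private): 8.15 + 2.84q = 126.18 - 0.92q → q_m = 31.3910.
Social marginal cost = private MC − MEB = 4.43 + 1.82q.
Set SMC = demand: 4.43 + 1.82q = 126.18 - 0.92q → q* = 44.4343.
Gap = |31.3910 − 44.4343| = 13.0433.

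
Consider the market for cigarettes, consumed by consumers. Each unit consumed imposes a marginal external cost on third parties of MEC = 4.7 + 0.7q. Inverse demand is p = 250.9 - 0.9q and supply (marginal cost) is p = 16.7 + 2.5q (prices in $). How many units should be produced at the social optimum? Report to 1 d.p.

q* = 56.0

Social marginal benefit = demand − MEC = 246.2 - 1.6q.
Set SMB = MC: 246.2 - 1.6q = 16.7 + 2.5q → q* = 55.9756.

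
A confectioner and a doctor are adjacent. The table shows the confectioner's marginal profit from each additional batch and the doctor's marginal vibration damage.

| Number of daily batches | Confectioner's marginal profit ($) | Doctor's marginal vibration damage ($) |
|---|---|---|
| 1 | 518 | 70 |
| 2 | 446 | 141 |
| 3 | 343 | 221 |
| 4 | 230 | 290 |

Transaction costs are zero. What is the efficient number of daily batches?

3

Bargaining reaches the level where marginal profit last exceeds marginal vibration damage.
That holds through level 3 (343 ≥ 221) but not at 4 (230 < 290).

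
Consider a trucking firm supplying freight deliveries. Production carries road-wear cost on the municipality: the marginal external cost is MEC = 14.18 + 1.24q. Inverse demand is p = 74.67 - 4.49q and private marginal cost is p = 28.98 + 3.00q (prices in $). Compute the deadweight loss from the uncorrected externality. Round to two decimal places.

DWL = $27.08

Market equilibrium (private): 28.98 + 3.00q = 74.67 - 4.49q → q_m = 6.1001.
Social marginal cost = private MC + MEC = 43.16 + 4.24q.
Set SMC = demand: 43.16 + 4.24q = 74.67 - 4.49q → q* = 3.6094.
Height of the DWL triangle at q_m is SMC(q_m) − demand(q_m) = MEC(q_m) = 21.7442.
DWL = ½ × 2.4907 × 21.7442 = 27.0791.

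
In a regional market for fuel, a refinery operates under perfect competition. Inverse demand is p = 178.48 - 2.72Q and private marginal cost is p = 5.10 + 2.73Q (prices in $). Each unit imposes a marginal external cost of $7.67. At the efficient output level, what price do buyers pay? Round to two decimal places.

Social marginal cost = private MC + MEC = 12.77 + 2.73Q.
Set SMC = demand: 12.77 + 2.73Q = 178.48 - 2.72Q → Q* = 30.4055.
Consumer price on the demand curve at Q*: 178.48 − 2.72×30.4055 = 95.7770.

P = $95.78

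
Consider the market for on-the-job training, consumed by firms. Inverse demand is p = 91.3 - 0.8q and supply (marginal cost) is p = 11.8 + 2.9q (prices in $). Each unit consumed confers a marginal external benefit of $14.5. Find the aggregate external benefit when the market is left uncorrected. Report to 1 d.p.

$311.6

Market equilibrium (private): 11.8 + 2.9q = 91.3 - 0.8q → q_m = 21.4865.
Total external benefit = MEB × q_m = 14.5 × 21.4865 = 311.5543.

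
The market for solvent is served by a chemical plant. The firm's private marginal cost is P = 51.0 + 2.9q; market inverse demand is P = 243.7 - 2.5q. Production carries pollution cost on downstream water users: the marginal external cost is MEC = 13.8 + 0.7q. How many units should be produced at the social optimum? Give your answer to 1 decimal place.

Social marginal cost = private MC + MEC = 64.8 + 3.6q.
Set SMC = demand: 64.8 + 3.6q = 243.7 - 2.5q → q* = 29.3279.

q* = 29.3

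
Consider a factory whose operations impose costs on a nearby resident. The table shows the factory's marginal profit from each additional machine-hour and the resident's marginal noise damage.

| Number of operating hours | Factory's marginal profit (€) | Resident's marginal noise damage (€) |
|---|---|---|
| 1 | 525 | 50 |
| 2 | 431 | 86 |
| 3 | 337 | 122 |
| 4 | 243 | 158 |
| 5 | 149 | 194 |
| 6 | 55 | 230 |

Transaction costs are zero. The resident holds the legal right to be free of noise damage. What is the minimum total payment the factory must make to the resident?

Efficient level: marginal profit ≥ marginal noise damage through level 4, so k* = 4.
With the resident holding the right, the factory must at least compensate total damage at k*: 50 + 86 + 122 + 158 = 416.

€416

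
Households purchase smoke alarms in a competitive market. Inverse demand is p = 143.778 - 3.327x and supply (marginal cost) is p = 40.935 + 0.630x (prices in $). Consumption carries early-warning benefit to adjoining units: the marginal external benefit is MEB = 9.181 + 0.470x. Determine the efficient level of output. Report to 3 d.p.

Social marginal benefit = demand + MEB = 152.959 - 2.857x.
Set SMB = MC: 152.959 - 2.857x = 40.935 + 0.630x → x* = 32.1262.

x* = 32.126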